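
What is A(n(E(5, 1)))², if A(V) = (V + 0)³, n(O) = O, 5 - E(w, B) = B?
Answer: 4096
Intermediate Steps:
E(w, B) = 5 - B
A(V) = V³
A(n(E(5, 1)))² = ((5 - 1*1)³)² = ((5 - 1)³)² = (4³)² = 64² = 4096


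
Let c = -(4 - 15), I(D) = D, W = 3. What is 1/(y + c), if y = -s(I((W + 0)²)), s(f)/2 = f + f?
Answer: -1/25 ≈ -0.040000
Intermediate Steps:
s(f) = 4*f (s(f) = 2*(f + f) = 2*(2*f) = 4*f)
y = -36 (y = -4*(3 + 0)² = -4*3² = -4*9 = -1*36 = -36)
c = 11 (c = -1*(-11) = 11)
1/(y + c) = 1/(-36 + 11) = 1/(-25) = -1/25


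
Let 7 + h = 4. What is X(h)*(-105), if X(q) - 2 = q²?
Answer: -1155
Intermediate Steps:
h = -3 (h = -7 + 4 = -3)
X(q) = 2 + q²
X(h)*(-105) = (2 + (-3)²)*(-105) = (2 + 9)*(-105) = 11*(-105) = -1155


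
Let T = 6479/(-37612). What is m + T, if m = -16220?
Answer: -610073119/37612 ≈ -16220.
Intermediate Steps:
T = -6479/37612 (T = 6479*(-1/37612) = -6479/37612 ≈ -0.17226)
m + T = -16220 - 6479/37612 = -610073119/37612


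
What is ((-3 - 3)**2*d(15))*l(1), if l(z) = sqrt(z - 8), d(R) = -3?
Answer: -108*I*sqrt(7) ≈ -285.74*I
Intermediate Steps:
l(z) = sqrt(-8 + z)
((-3 - 3)**2*d(15))*l(1) = ((-3 - 3)**2*(-3))*sqrt(-8 + 1) = ((-6)**2*(-3))*sqrt(-7) = (36*(-3))*(I*sqrt(7)) = -108*I*sqrt(7)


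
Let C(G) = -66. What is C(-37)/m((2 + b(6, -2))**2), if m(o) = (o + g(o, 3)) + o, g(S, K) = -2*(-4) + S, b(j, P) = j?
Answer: -33/100 ≈ -0.33000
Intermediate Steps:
g(S, K) = 8 + S
m(o) = 8 + 3*o (m(o) = (o + (8 + o)) + o = (8 + 2*o) + o = 8 + 3*o)
C(-37)/m((2 + b(6, -2))**2) = -66/(8 + 3*(2 + 6)**2) = -66/(8 + 3*8**2) = -66/(8 + 3*64) = -66/(8 + 192) = -66/200 = -66*1/200 = -33/100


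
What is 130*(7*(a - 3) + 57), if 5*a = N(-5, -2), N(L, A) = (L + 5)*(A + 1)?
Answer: 4680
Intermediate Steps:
N(L, A) = (1 + A)*(5 + L) (N(L, A) = (5 + L)*(1 + A) = (1 + A)*(5 + L))
a = 0 (a = (5 - 5 + 5*(-2) - 2*(-5))/5 = (5 - 5 - 10 + 10)/5 = (⅕)*0 = 0)
130*(7*(a - 3) + 57) = 130*(7*(0 - 3) + 57) = 130*(7*(-3) + 57) = 130*(-21 + 57) = 130*36 = 4680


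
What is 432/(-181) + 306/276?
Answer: -10641/8326 ≈ -1.2780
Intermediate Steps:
432/(-181) + 306/276 = 432*(-1/181) + 306*(1/276) = -432/181 + 51/46 = -10641/8326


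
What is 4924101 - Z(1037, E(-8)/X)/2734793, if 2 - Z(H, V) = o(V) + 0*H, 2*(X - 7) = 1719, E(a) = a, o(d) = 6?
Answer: 13466396946097/2734793 ≈ 4.9241e+6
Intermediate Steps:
X = 1733/2 (X = 7 + (1/2)*1719 = 7 + 1719/2 = 1733/2 ≈ 866.50)
Z(H, V) = -4 (Z(H, V) = 2 - (6 + 0*H) = 2 - (6 + 0) = 2 - 1*6 = 2 - 6 = -4)
4924101 - Z(1037, E(-8)/X)/2734793 = 4924101 - (-4)/2734793 = 4924101 - 1*(-4/2734793) = 4924101 + 4/2734793 = 13466396946097/2734793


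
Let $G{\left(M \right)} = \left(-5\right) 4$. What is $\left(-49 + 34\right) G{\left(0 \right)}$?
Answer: $300$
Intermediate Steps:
$G{\left(M \right)} = -20$
$\left(-49 + 34\right) G{\left(0 \right)} = \left(-49 + 34\right) \left(-20\right) = \left(-15\right) \left(-20\right) = 300$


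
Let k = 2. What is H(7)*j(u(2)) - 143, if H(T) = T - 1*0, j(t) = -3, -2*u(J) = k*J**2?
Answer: -164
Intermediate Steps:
u(J) = -J**2
H(T) = T (H(T) = T + 0 = T)
H(7)*j(u(2)) - 143 = 7*(-3) - 143 = -21 - 143 = -164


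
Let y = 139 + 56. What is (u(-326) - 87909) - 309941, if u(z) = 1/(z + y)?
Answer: -52118351/131 ≈ -3.9785e+5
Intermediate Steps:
y = 195
u(z) = 1/(195 + z) (u(z) = 1/(z + 195) = 1/(195 + z))
(u(-326) - 87909) - 309941 = (1/(195 - 326) - 87909) - 309941 = (1/(-131) - 87909) - 309941 = (-1/131 - 87909) - 309941 = -11516080/131 - 309941 = -52118351/131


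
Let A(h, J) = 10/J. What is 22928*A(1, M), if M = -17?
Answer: -229280/17 ≈ -13487.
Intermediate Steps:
22928*A(1, M) = 22928*(10/(-17)) = 22928*(10*(-1/17)) = 22928*(-10/17) = -229280/17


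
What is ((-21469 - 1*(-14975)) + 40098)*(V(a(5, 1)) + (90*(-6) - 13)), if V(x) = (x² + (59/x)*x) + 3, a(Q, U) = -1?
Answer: -16465960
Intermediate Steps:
V(x) = 62 + x² (V(x) = (x² + 59) + 3 = (59 + x²) + 3 = 62 + x²)
((-21469 - 1*(-14975)) + 40098)*(V(a(5, 1)) + (90*(-6) - 13)) = ((-21469 - 1*(-14975)) + 40098)*((62 + (-1)²) + (90*(-6) - 13)) = ((-21469 + 14975) + 40098)*((62 + 1) + (-540 - 13)) = (-6494 + 40098)*(63 - 553) = 33604*(-490) = -16465960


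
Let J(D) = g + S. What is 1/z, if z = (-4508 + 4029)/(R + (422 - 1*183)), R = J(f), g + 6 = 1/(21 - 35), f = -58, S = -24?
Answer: -2925/6706 ≈ -0.43618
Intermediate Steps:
g = -85/14 (g = -6 + 1/(21 - 35) = -6 + 1/(-14) = -6 - 1/14 = -85/14 ≈ -6.0714)
J(D) = -421/14 (J(D) = -85/14 - 24 = -421/14)
R = -421/14 ≈ -30.071
z = -6706/2925 (z = (-4508 + 4029)/(-421/14 + (422 - 1*183)) = -479/(-421/14 + (422 - 183)) = -479/(-421/14 + 239) = -479/2925/14 = -479*14/2925 = -6706/2925 ≈ -2.2926)
1/z = 1/(-6706/2925) = -2925/6706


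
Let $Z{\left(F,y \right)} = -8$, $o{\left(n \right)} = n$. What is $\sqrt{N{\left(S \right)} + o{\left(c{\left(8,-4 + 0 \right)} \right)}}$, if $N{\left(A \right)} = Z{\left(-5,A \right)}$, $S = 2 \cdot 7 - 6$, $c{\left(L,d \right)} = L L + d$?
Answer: $2 \sqrt{13} \approx 7.2111$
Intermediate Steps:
$c{\left(L,d \right)} = d + L^{2}$ ($c{\left(L,d \right)} = L^{2} + d = d + L^{2}$)
$S = 8$ ($S = 14 - 6 = 8$)
$N{\left(A \right)} = -8$
$\sqrt{N{\left(S \right)} + o{\left(c{\left(8,-4 + 0 \right)} \right)}} = \sqrt{-8 + \left(\left(-4 + 0\right) + 8^{2}\right)} = \sqrt{-8 + \left(-4 + 64\right)} = \sqrt{-8 + 60} = \sqrt{52} = 2 \sqrt{13}$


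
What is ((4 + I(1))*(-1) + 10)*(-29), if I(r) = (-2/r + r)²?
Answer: -145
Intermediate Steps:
I(r) = (r - 2/r)²
((4 + I(1))*(-1) + 10)*(-29) = ((4 + (-2 + 1²)²/1²)*(-1) + 10)*(-29) = ((4 + 1*(-2 + 1)²)*(-1) + 10)*(-29) = ((4 + 1*(-1)²)*(-1) + 10)*(-29) = ((4 + 1*1)*(-1) + 10)*(-29) = ((4 + 1)*(-1) + 10)*(-29) = (5*(-1) + 10)*(-29) = (-5 + 10)*(-29) = 5*(-29) = -145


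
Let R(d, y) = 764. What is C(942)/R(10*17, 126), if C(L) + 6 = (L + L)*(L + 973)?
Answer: 1803927/382 ≈ 4722.3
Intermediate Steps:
C(L) = -6 + 2*L*(973 + L) (C(L) = -6 + (L + L)*(L + 973) = -6 + (2*L)*(973 + L) = -6 + 2*L*(973 + L))
C(942)/R(10*17, 126) = (-6 + 2*942² + 1946*942)/764 = (-6 + 2*887364 + 1833132)*(1/764) = (-6 + 1774728 + 1833132)*(1/764) = 3607854*(1/764) = 1803927/382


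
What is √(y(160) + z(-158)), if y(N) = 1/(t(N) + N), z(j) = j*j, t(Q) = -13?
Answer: √11009127/21 ≈ 158.00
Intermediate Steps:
z(j) = j²
y(N) = 1/(-13 + N)
√(y(160) + z(-158)) = √(1/(-13 + 160) + (-158)²) = √(1/147 + 24964) = √(3669709/147) = √11009127/21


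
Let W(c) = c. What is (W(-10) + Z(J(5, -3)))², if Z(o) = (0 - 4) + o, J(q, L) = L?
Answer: 289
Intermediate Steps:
Z(o) = -4 + o
(W(-10) + Z(J(5, -3)))² = (-10 + (-4 - 3))² = (-10 - 7)² = (-17)² = 289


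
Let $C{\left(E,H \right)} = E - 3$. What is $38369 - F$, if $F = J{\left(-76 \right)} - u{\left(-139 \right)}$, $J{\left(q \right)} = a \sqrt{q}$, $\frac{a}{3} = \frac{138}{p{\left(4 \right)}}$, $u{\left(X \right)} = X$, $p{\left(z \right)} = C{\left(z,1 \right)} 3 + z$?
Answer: $38230 - \frac{828 i \sqrt{19}}{7} \approx 38230.0 - 515.6 i$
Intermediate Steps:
$C{\left(E,H \right)} = -3 + E$ ($C{\left(E,H \right)} = E - 3 = -3 + E$)
$p{\left(z \right)} = -9 + 4 z$ ($p{\left(z \right)} = \left(-3 + z\right) 3 + z = \left(-9 + 3 z\right) + z = -9 + 4 z$)
$a = \frac{414}{7}$ ($a = 3 \frac{138}{-9 + 4 \cdot 4} = 3 \frac{138}{-9 + 16} = 3 \cdot \frac{138}{7} = \frac{414}{7} \approx 59.143$)
$J{\left(q \right)} = \frac{414 \sqrt{q}}{7}$
$F = 139 + \frac{828 i \sqrt{19}}{7}$ ($F = \frac{414 \sqrt{-76}}{7} - -139 = \frac{414 \cdot 2 i \sqrt{19}}{7} + 139 = \frac{828 i \sqrt{19}}{7} + 139 = 139 + \frac{828 i \sqrt{19}}{7} \approx 139.0 + 515.6 i$)
$38369 - F = 38369 - \left(139 + \frac{828 i \sqrt{19}}{7}\right) = 38230 - \frac{828 i \sqrt{19}}{7}$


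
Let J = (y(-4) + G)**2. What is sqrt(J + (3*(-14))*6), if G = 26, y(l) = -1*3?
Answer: sqrt(277) ≈ 16.643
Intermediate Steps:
y(l) = -3
J = 529 (J = (-3 + 26)**2 = 23**2 = 529)
sqrt(J + (3*(-14))*6) = sqrt(529 + (3*(-14))*6) = sqrt(529 - 42*6) = sqrt(529 - 252) = sqrt(277)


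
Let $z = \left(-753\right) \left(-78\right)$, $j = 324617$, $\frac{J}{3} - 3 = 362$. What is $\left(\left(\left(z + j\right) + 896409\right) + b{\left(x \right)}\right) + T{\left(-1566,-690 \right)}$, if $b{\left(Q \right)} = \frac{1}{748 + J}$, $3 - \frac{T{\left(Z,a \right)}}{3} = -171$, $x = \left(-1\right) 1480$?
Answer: $\frac{2359559727}{1843} \approx 1.2803 \cdot 10^{6}$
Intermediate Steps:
$J = 1095$ ($J = 9 + 3 \cdot 362 = 9 + 1086 = 1095$)
$z = 58734$
$x = -1480$
$T{\left(Z,a \right)} = 522$ ($T{\left(Z,a \right)} = 9 - -513 = 9 + 513 = 522$)
$b{\left(Q \right)} = \frac{1}{1843}$ ($b{\left(Q \right)} = \frac{1}{748 + 1095} = \frac{1}{1843}$)
$\left(\left(\left(z + j\right) + 896409\right) + b{\left(x \right)}\right) + T{\left(-1566,-690 \right)} = \left(\left(\left(58734 + 324617\right) + 896409\right) + \frac{1}{1843}\right) + 522 = \left(\left(383351 + 896409\right) + \frac{1}{1843}\right) + 522 = \left(1279760 + \frac{1}{1843}\right) + 522 = \frac{2358597681}{1843} + 522 = \frac{2359559727}{1843}$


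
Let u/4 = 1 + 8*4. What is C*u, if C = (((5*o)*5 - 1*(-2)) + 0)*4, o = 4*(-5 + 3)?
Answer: -104544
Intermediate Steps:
o = -8 (o = 4*(-2) = -8)
u = 132 (u = 4*(1 + 8*4) = 4*(1 + 32) = 4*33 = 132)
C = -792 (C = (((5*(-8))*5 - 1*(-2)) + 0)*4 = ((-40*5 + 2) + 0)*4 = ((-200 + 2) + 0)*4 = (-198 + 0)*4 = -198*4 = -792)
C*u = -792*132 = -104544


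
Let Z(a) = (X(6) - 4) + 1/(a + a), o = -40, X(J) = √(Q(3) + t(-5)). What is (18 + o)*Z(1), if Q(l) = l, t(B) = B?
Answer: 77 - 22*I*√2 ≈ 77.0 - 31.113*I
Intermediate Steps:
X(J) = I*√2 (X(J) = √(3 - 5) = √(-2) = I*√2)
Z(a) = -4 + 1/(2*a) + I*√2 (Z(a) = (I*√2 - 4) + 1/(a + a) = (-4 + I*√2) + 1/(2*a) = -4 + 1/(2*a) + I*√2)
(18 + o)*Z(1) = (18 - 40)*(-4 + (½)/1 + I*√2) = -22*(-4 + (½)*1 + I*√2) = -22*(-4 + ½ + I*√2) = -22*(-7/2 + I*√2) = 77 - 22*I*√2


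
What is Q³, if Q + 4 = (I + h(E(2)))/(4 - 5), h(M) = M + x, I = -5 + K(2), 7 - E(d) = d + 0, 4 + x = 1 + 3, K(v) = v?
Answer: -216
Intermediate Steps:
x = 0 (x = -4 + (1 + 3) = -4 + 4 = 0)
E(d) = 7 - d (E(d) = 7 - (d + 0) = 7 - d)
I = -3 (I = -5 + 2 = -3)
h(M) = M (h(M) = M + 0 = M)
Q = -6 (Q = -4 + (-3 + (7 - 1*2))/(4 - 5) = -4 + (-3 + (7 - 2))/(-1) = -4 + (-3 + 5)*(-1) = -4 + 2*(-1) = -4 - 2 = -6)
Q³ = (-6)³ = -216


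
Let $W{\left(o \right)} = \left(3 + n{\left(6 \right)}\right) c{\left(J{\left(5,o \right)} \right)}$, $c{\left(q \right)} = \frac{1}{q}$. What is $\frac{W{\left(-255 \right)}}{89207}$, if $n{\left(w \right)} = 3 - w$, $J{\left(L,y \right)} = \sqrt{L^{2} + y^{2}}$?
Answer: $0$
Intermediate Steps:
$W{\left(o \right)} = 0$ ($W{\left(o \right)} = \frac{3 + \left(3 - 6\right)}{\sqrt{5^{2} + o^{2}}} = \frac{3 + \left(3 - 6\right)}{\sqrt{25 + o^{2}}} = \frac{3 - 3}{\sqrt{25 + o^{2}}} = \frac{0}{\sqrt{25 + o^{2}}} = 0$)
$\frac{W{\left(-255 \right)}}{89207} = \frac{0}{89207} = 0 \cdot \frac{1}{89207} = 0$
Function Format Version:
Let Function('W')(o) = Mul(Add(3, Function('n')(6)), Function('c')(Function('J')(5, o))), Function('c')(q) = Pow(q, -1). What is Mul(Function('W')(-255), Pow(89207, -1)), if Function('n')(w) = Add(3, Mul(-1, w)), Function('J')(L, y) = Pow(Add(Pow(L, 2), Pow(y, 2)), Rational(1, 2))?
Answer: 0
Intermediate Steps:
Function('W')(o) = 0 (Function('W')(o) = Mul(Add(3, Add(3, Mul(-1, 6))), Pow(Pow(Add(Pow(5, 2), Pow(o, 2)), Rational(1, 2)), -1)) = Mul(Add(3, Add(3, -6)), Pow(Pow(Add(25, Pow(o, 2)), Rational(1, 2)), -1)) = Mul(Add(3, -3), Pow(Add(25, Pow(o, 2)), Rational(-1, 2))) = Mul(0, Pow(Add(25, Pow(o, 2)), Rational(-1, 2))) = 0)
Mul(Function('W')(-255), Pow(89207, -1)) = Mul(0, Pow(89207, -1)) = Mul(0, Rational(1, 89207)) = 0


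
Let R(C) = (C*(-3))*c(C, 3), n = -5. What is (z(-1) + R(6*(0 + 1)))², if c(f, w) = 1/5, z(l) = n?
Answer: 1849/25 ≈ 73.960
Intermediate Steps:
z(l) = -5
c(f, w) = ⅕
R(C) = -3*C/5 (R(C) = (C*(-3))*(⅕) = -3*C*(⅕) = -3*C/5)
(z(-1) + R(6*(0 + 1)))² = (-5 - 18*(0 + 1)/5)² = (-5 - 18/5)² = (-43/5)² = 1849/25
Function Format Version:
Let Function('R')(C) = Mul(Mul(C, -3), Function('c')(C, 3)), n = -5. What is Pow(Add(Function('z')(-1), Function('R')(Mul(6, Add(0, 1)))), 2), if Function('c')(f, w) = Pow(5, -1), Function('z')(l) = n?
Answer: Rational(1849, 25) ≈ 73.960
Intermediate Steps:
Function('z')(l) = -5
Function('c')(f, w) = Rational(1, 5)
Function('R')(C) = Mul(Rational(-3, 5), C) (Function('R')(C) = Mul(Mul(C, -3), Rational(1, 5)) = Mul(Mul(-3, C), Rational(1, 5)) = Mul(Rational(-3, 5), C))
Pow(Add(Function('z')(-1), Function('R')(Mul(6, Add(0, 1)))), 2) = Pow(Add(-5, Mul(Rational(-3, 5), Mul(6, Add(0, 1)))), 2) = Pow(Add(-5, Mul(Rational(-3, 5), Mul(6, 1))), 2) = Pow(Add(-5, Mul(Rational(-3, 5), 6)), 2) = Pow(Add(-5, Rational(-18, 5)), 2) = Pow(Rational(-43, 5), 2) = Rational(1849, 25)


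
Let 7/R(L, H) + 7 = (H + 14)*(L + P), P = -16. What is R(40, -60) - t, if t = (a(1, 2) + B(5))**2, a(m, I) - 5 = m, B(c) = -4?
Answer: -4451/1111 ≈ -4.0063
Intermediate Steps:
a(m, I) = 5 + m
R(L, H) = 7/(-7 + (-16 + L)*(14 + H)) (R(L, H) = 7/(-7 + (H + 14)*(L - 16)) = 7/(-7 + (14 + H)*(-16 + L)) = 7/(-7 + (-16 + L)*(14 + H)))
t = 4 (t = ((5 + 1) - 4)**2 = (6 - 4)**2 = 2**2 = 4)
R(40, -60) - t = 7/(-231 - 16*(-60) + 14*40 - 60*40) - 1*4 = 7/(-231 + 960 + 560 - 2400) - 4 = 7/(-1111) - 4 = 7*(-1/1111) - 4 = -7/1111 - 4 = -4451/1111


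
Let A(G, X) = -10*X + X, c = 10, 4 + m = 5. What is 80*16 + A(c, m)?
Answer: 1271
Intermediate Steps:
m = 1 (m = -4 + 5 = 1)
A(G, X) = -9*X
80*16 + A(c, m) = 80*16 - 9*1 = 1280 - 9 = 1271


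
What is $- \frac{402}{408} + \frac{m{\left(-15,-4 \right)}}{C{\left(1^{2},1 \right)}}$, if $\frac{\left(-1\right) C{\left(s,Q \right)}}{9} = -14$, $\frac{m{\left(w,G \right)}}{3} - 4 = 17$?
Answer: $- \frac{33}{68} \approx -0.48529$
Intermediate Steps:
$m{\left(w,G \right)} = 63$ ($m{\left(w,G \right)} = 12 + 3 \cdot 17 = 12 + 51 = 63$)
$C{\left(s,Q \right)} = 126$ ($C{\left(s,Q \right)} = \left(-9\right) \left(-14\right) = 126$)
$- \frac{402}{408} + \frac{m{\left(-15,-4 \right)}}{C{\left(1^{2},1 \right)}} = - \frac{402}{408} + \frac{63}{126} = \left(-402\right) \frac{1}{408} + 63 \cdot \frac{1}{126} = - \frac{67}{68} + \frac{1}{2} = - \frac{33}{68}$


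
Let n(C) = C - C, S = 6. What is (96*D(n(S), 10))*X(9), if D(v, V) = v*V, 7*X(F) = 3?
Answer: 0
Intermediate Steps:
X(F) = 3/7 (X(F) = (⅐)*3 = 3/7)
n(C) = 0
D(v, V) = V*v
(96*D(n(S), 10))*X(9) = (96*(10*0))*(3/7) = (96*0)*(3/7) = 0*(3/7) = 0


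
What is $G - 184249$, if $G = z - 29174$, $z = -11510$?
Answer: $-224933$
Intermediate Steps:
$G = -40684$ ($G = -11510 - 29174 = -40684$)
$G - 184249 = -40684 - 184249 = -224933$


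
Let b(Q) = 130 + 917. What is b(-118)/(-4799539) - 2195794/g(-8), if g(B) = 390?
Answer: -5269399673648/935910105 ≈ -5630.2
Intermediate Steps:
b(Q) = 1047
b(-118)/(-4799539) - 2195794/g(-8) = 1047/(-4799539) - 2195794/390 = 1047*(-1/4799539) - 2195794*1/390 = -1047/4799539 - 1097897/195 = -5269399673648/935910105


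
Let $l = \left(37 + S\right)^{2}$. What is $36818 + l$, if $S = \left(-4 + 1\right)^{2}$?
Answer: $38934$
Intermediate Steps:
$S = 9$ ($S = \left(-3\right)^{2} = 9$)
$l = 2116$ ($l = \left(37 + 9\right)^{2} = 46^{2} = 2116$)
$36818 + l = 36818 + 2116 = 38934$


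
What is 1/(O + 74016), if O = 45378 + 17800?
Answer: 1/137194 ≈ 7.2889e-6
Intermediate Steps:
O = 63178
1/(O + 74016) = 1/(63178 + 74016) = 1/137194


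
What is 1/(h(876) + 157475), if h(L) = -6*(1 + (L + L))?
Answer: 1/146957 ≈ 6.8047e-6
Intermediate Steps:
h(L) = -6 - 12*L (h(L) = -6*(1 + 2*L) = -6 - 12*L)
1/(h(876) + 157475) = 1/((-6 - 12*876) + 157475) = 1/((-6 - 10512) + 157475) = 1/(-10518 + 157475) = 1/146957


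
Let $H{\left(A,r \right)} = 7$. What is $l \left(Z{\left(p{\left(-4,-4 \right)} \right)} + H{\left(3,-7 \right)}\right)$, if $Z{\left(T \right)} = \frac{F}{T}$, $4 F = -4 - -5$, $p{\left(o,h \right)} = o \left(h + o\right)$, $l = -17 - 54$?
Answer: $- \frac{63687}{128} \approx -497.55$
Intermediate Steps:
$l = -71$ ($l = -17 - 54 = -71$)
$F = \frac{1}{4}$ ($F = \frac{-4 - -5}{4} = \frac{-4 + 5}{4} = \frac{1}{4} \cdot 1 = \frac{1}{4} \approx 0.25$)
$Z{\left(T \right)} = \frac{1}{4 T}$
$l \left(Z{\left(p{\left(-4,-4 \right)} \right)} + H{\left(3,-7 \right)}\right) = - 71 \left(\frac{1}{4 \left(- 4 \left(-4 - 4\right)\right)} + 7\right) = - 71 \left(\frac{1}{4 \left(\left(-4\right) \left(-8\right)\right)} + 7\right) = - 71 \left(\frac{1}{4 \cdot 32} + 7\right) = - 71 \left(\frac{1}{4} \cdot \frac{1}{32} + 7\right) = - 71 \left(\frac{1}{128} + 7\right) = \left(-71\right) \frac{897}{128} = - \frac{63687}{128}$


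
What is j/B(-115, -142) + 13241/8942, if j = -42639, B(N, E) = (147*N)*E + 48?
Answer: 2617042545/1788815803 ≈ 1.4630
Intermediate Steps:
B(N, E) = 48 + 147*E*N (B(N, E) = 147*E*N + 48 = 48 + 147*E*N)
j/B(-115, -142) + 13241/8942 = -42639/(48 + 147*(-142)*(-115)) + 13241/8942 = -42639/(48 + 2400510) + 13241*(1/8942) = -42639/2400558 + 13241/8942 = -42639*1/2400558 + 13241/8942 = -14213/800186 + 13241/8942 = 2617042545/1788815803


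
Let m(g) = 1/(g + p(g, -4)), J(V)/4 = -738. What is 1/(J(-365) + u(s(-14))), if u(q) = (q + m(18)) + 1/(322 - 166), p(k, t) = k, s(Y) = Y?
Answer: -117/347018 ≈ -0.00033716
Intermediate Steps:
J(V) = -2952 (J(V) = 4*(-738) = -2952)
m(g) = 1/(2*g) (m(g) = 1/(g + g) = 1/(2*g))
u(q) = 4/117 + q (u(q) = (q + (½)/18) + 1/(322 - 166) = (q + (½)*(1/18)) + 1/156 = (q + 1/36) + 1/156 = (1/36 + q) + 1/156 = 4/117 + q)
1/(J(-365) + u(s(-14))) = 1/(-2952 + (4/117 - 14)) = 1/(-2952 - 1634/117) = 1/(-347018/117) = -117/347018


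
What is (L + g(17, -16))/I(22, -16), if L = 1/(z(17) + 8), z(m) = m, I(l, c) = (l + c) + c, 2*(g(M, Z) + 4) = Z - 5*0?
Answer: 299/250 ≈ 1.1960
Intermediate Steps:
g(M, Z) = -4 + Z/2 (g(M, Z) = -4 + (Z - 5*0)/2 = -4 + (Z + 0)/2 = -4 + Z/2)
I(l, c) = l + 2*c (I(l, c) = (c + l) + c = l + 2*c)
L = 1/25 (L = 1/(17 + 8) = 1/25 ≈ 0.040000)
(L + g(17, -16))/I(22, -16) = (1/25 + (-4 + (½)*(-16)))/(22 + 2*(-16)) = (1/25 + (-4 - 8))/(22 - 32) = (1/25 - 12)/(-10) = -⅒*(-299/25) = 299/250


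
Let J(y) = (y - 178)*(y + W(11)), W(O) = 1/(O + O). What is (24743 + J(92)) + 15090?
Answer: 351088/11 ≈ 31917.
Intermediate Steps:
W(O) = 1/(2*O)
J(y) = (-178 + y)*(1/22 + y) (J(y) = (y - 178)*(y + (½)/11) = (-178 + y)*(y + (½)*(1/11)) = (-178 + y)*(y + 1/22) = (-178 + y)*(1/22 + y))
(24743 + J(92)) + 15090 = (24743 + (-89/11 + 92² - 3915/22*92)) + 15090 = (24743 + (-89/11 + 8464 - 180090/11)) + 15090 = (24743 - 87075/11) + 15090 = 185098/11 + 15090 = 351088/11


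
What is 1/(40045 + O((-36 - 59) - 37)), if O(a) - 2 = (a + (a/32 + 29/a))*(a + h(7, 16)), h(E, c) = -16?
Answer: 66/3974917 ≈ 1.6604e-5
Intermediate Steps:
O(a) = 2 + (-16 + a)*(29/a + 33*a/32) (O(a) = 2 + (a + (a/32 + 29/a))*(a - 16) = 2 + (a + (a*(1/32) + 29/a))*(-16 + a) = 2 + (a + (a/32 + 29/a))*(-16 + a) = 2 + (a + (29/a + a/32))*(-16 + a) = 2 + (29/a + 33*a/32)*(-16 + a) = 2 + (-16 + a)*(29/a + 33*a/32))
1/(40045 + O((-36 - 59) - 37)) = 1/(40045 + (-14848 + ((-36 - 59) - 37)*(992 - 528*((-36 - 59) - 37) + 33*((-36 - 59) - 37)²))/(32*((-36 - 59) - 37))) = 1/(40045 + (-14848 + (-95 - 37)*(992 - 528*(-95 - 37) + 33*(-95 - 37)²))/(32*(-95 - 37))) = 1/(40045 + (1/32)*(-14848 - 132*(992 - 528*(-132) + 33*(-132)²))/(-132)) = 1/(40045 + (1/32)*(-1/132)*(-14848 - 132*(992 + 69696 + 33*17424))) = 1/(40045 + (1/32)*(-1/132)*(-14848 - 132*(992 + 69696 + 574992))) = 1/(40045 + (1/32)*(-1/132)*(-14848 - 132*645680)) = 1/(40045 + (1/32)*(-1/132)*(-14848 - 85229760)) = 1/(40045 + (1/32)*(-1/132)*(-85244608)) = 1/(40045 + 1331947/66) = 1/(3974917/66) = 66/3974917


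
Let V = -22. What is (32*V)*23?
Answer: -16192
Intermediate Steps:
(32*V)*23 = (32*(-22))*23 = -704*23 = -16192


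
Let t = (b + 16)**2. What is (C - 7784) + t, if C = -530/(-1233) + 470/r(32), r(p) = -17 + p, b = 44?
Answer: -5119708/1233 ≈ -4152.2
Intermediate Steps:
t = 3600 (t = (44 + 16)**2 = 60**2 = 3600)
C = 39164/1233 (C = -530/(-1233) + 470/(-17 + 32) = -530*(-1/1233) + 470/15 = 530/1233 + 470*(1/15) = 530/1233 + 94/3 = 39164/1233 ≈ 31.763)
(C - 7784) + t = (39164/1233 - 7784) + 3600 = -9558508/1233 + 3600 = -5119708/1233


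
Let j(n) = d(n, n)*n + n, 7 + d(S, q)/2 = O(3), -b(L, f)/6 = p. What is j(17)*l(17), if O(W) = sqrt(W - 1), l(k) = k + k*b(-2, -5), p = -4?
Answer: -93925 + 14450*sqrt(2) ≈ -73490.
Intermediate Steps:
b(L, f) = 24 (b(L, f) = -6*(-4) = 24)
l(k) = 25*k (l(k) = k + k*24 = k + 24*k = 25*k)
O(W) = sqrt(-1 + W)
d(S, q) = -14 + 2*sqrt(2) (d(S, q) = -14 + 2*sqrt(-1 + 3) = -14 + 2*sqrt(2))
j(n) = n + n*(-14 + 2*sqrt(2)) (j(n) = (-14 + 2*sqrt(2))*n + n = n*(-14 + 2*sqrt(2)) + n = n + n*(-14 + 2*sqrt(2)))
j(17)*l(17) = (17*(-13 + 2*sqrt(2)))*(25*17) = (-221 + 34*sqrt(2))*425 = -93925 + 14450*sqrt(2)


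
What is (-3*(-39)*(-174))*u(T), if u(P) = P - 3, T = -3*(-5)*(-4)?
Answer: 1282554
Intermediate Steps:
T = -60 (T = 15*(-4) = -60)
u(P) = -3 + P
(-3*(-39)*(-174))*u(T) = (-3*(-39)*(-174))*(-3 - 60) = (117*(-174))*(-63) = -20358*(-63) = 1282554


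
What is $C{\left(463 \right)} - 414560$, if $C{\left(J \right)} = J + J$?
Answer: $-413634$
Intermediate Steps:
$C{\left(J \right)} = 2 J$
$C{\left(463 \right)} - 414560 = 2 \cdot 463 - 414560 = 926 - 414560 = -413634$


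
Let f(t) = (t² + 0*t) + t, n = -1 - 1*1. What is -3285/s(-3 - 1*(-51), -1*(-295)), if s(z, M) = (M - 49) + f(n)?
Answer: -3285/248 ≈ -13.246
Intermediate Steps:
n = -2 (n = -1 - 1 = -2)
f(t) = t + t² (f(t) = (t² + 0) + t = t² + t = t + t²)
s(z, M) = -47 + M (s(z, M) = (M - 49) - 2*(1 - 2) = (-49 + M) - 2*(-1) = (-49 + M) + 2 = -47 + M)
-3285/s(-3 - 1*(-51), -1*(-295)) = -3285/(-47 - 1*(-295)) = -3285/(-47 + 295) = -3285/248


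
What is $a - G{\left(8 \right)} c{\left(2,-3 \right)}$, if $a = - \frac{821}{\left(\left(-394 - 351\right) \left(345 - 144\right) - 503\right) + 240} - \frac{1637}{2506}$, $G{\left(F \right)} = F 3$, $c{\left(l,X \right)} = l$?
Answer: $- \frac{9143833987}{187960024} \approx -48.648$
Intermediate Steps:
$G{\left(F \right)} = 3 F$
$a = - \frac{121752835}{187960024}$ ($a = - \frac{821}{\left(\left(-745\right) 201 - 503\right) + 240} - \frac{1637}{2506} = - \frac{821}{\left(-149745 - 503\right) + 240} - \frac{1637}{2506} = - \frac{821}{-150248 + 240} - \frac{1637}{2506} = - \frac{821}{-150008} - \frac{1637}{2506} = \left(-821\right) \left(- \frac{1}{150008}\right) - \frac{1637}{2506} = \frac{821}{150008} - \frac{1637}{2506} = - \frac{121752835}{187960024} \approx -0.64776$)
$a - G{\left(8 \right)} c{\left(2,-3 \right)} = - \frac{121752835}{187960024} - 3 \cdot 8 \cdot 2 = - \frac{121752835}{187960024} - 24 \cdot 2 = - \frac{121752835}{187960024} - 48 = - \frac{9143833987}{187960024}$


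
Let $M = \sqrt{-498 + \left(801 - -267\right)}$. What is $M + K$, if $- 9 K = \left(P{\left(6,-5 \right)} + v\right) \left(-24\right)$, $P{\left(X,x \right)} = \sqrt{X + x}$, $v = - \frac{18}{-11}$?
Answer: $\frac{232}{33} + \sqrt{570} \approx 30.905$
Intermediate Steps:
$v = \frac{18}{11}$ ($v = \left(-18\right) \left(- \frac{1}{11}\right) = \frac{18}{11} \approx 1.6364$)
$K = \frac{232}{33}$ ($K = - \frac{\left(\sqrt{6 - 5} + \frac{18}{11}\right) \left(-24\right)}{9} = - \frac{\left(\sqrt{1} + \frac{18}{11}\right) \left(-24\right)}{9} = - \frac{\left(1 + \frac{18}{11}\right) \left(-24\right)}{9} = - \frac{\frac{29}{11} \left(-24\right)}{9} = \left(- \frac{1}{9}\right) \left(- \frac{696}{11}\right) = \frac{232}{33} \approx 7.0303$)
$M = \sqrt{570}$ ($M = \sqrt{-498 + \left(801 + 267\right)} = \sqrt{-498 + 1068} = \sqrt{570} \approx 23.875$)
$M + K = \sqrt{570} + \frac{232}{33} = \frac{232}{33} + \sqrt{570}$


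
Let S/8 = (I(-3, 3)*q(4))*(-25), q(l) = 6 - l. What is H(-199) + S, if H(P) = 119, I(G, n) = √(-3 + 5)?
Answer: 119 - 400*√2 ≈ -446.69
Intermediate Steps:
I(G, n) = √2
S = -400*√2 (S = 8*((√2*(6 - 1*4))*(-25)) = 8*((√2*(6 - 4))*(-25)) = 8*((√2*2)*(-25)) = 8*((2*√2)*(-25)) = 8*(-50*√2) = -400*√2 ≈ -565.69)
H(-199) + S = 119 - 400*√2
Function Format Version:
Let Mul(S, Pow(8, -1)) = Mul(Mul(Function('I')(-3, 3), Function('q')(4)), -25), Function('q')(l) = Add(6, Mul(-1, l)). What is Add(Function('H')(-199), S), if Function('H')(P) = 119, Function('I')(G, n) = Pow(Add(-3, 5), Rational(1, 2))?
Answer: Add(119, Mul(-400, Pow(2, Rational(1, 2)))) ≈ -446.69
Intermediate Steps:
Function('I')(G, n) = Pow(2, Rational(1, 2))
S = Mul(-400, Pow(2, Rational(1, 2))) (S = Mul(8, Mul(Mul(Pow(2, Rational(1, 2)), Add(6, Mul(-1, 4))), -25)) = Mul(8, Mul(Mul(Pow(2, Rational(1, 2)), Add(6, -4)), -25)) = Mul(8, Mul(Mul(Pow(2, Rational(1, 2)), 2), -25)) = Mul(8, Mul(Mul(2, Pow(2, Rational(1, 2))), -25)) = Mul(8, Mul(-50, Pow(2, Rational(1, 2)))) = Mul(-400, Pow(2, Rational(1, 2))) ≈ -565.69)
Add(Function('H')(-199), S) = Add(119, Mul(-400, Pow(2, Rational(1, 2))))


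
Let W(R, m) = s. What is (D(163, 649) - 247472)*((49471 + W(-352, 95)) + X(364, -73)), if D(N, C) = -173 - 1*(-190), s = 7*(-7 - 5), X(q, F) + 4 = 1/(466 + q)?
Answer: -2028531713481/166 ≈ -1.2220e+10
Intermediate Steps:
X(q, F) = -4 + 1/(466 + q)
s = -84 (s = 7*(-12) = -84)
W(R, m) = -84
D(N, C) = 17 (D(N, C) = -173 + 190 = 17)
(D(163, 649) - 247472)*((49471 + W(-352, 95)) + X(364, -73)) = (17 - 247472)*((49471 - 84) + (-1863 - 4*364)/(466 + 364)) = -247455*(49387 + (-1863 - 1456)/830) = -247455*(49387 + (1/830)*(-3319)) = -247455*(49387 - 3319/830) = -247455*40987891/830 = -2028531713481/166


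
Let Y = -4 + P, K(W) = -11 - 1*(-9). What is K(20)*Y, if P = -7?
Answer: 22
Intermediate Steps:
K(W) = -2 (K(W) = -11 + 9 = -2)
Y = -11 (Y = -4 - 7 = -11)
K(20)*Y = -2*(-11) = 22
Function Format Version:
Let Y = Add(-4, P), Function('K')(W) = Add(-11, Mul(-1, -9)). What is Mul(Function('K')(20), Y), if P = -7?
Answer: 22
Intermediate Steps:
Function('K')(W) = -2 (Function('K')(W) = Add(-11, 9) = -2)
Y = -11 (Y = Add(-4, -7) = -11)
Mul(Function('K')(20), Y) = Mul(-2, -11) = 22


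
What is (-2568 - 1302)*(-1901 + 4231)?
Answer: -9017100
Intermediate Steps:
(-2568 - 1302)*(-1901 + 4231) = -3870*2330 = -9017100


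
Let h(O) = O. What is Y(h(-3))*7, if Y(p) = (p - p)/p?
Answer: 0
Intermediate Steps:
Y(p) = 0 (Y(p) = 0/p = 0)
Y(h(-3))*7 = 0*7 = 0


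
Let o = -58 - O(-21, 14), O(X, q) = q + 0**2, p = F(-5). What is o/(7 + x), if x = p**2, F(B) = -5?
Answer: -9/4 ≈ -2.2500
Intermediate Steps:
p = -5
O(X, q) = q (O(X, q) = q + 0 = q)
x = 25 (x = (-5)**2 = 25)
o = -72 (o = -58 - 1*14 = -58 - 14 = -72)
o/(7 + x) = -72/(7 + 25) = -72/32 = (1/32)*(-72) = -9/4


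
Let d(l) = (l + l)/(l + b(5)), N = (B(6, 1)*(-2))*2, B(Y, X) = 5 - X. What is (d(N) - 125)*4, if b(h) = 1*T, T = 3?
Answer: -6372/13 ≈ -490.15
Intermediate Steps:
b(h) = 3 (b(h) = 1*3 = 3)
N = -16 (N = ((5 - 1*1)*(-2))*2 = ((5 - 1)*(-2))*2 = (4*(-2))*2 = -8*2 = -16)
d(l) = 2*l/(3 + l) (d(l) = (l + l)/(l + 3) = (2*l)/(3 + l) = 2*l/(3 + l))
(d(N) - 125)*4 = (2*(-16)/(3 - 16) - 125)*4 = (2*(-16)/(-13) - 125)*4 = (2*(-16)*(-1/13) - 125)*4 = (32/13 - 125)*4 = -1593/13*4 = -6372/13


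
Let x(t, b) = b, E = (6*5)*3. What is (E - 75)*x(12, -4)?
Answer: -60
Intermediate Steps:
E = 90 (E = 30*3 = 90)
(E - 75)*x(12, -4) = (90 - 75)*(-4) = 15*(-4) = -60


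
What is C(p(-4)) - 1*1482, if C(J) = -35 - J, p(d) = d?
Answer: -1513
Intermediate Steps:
C(p(-4)) - 1*1482 = (-35 - 1*(-4)) - 1*1482 = (-35 + 4) - 1482 = -31 - 1482 = -1513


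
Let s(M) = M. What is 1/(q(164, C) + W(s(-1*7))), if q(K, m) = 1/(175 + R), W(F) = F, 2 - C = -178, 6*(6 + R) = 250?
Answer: -632/4421 ≈ -0.14295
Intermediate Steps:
R = 107/3 (R = -6 + (⅙)*250 = -6 + 125/3 = 107/3 ≈ 35.667)
C = 180 (C = 2 - 1*(-178) = 2 + 178 = 180)
q(K, m) = 3/632 (q(K, m) = 1/(175 + 107/3) = 1/(632/3) = 3/632)
1/(q(164, C) + W(s(-1*7))) = 1/(3/632 - 1*7) = 1/(3/632 - 7) = 1/(-4421/632) = -632/4421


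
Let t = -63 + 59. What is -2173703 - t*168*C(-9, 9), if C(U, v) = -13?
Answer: -2182439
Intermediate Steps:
t = -4
-2173703 - t*168*C(-9, 9) = -2173703 - (-4*168)*(-13) = -2173703 - (-672)*(-13) = -2173703 - 1*8736 = -2173703 - 8736 = -2182439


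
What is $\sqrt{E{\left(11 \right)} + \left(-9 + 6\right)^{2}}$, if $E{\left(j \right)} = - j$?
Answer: $i \sqrt{2} \approx 1.4142 i$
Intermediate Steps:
$\sqrt{E{\left(11 \right)} + \left(-9 + 6\right)^{2}} = \sqrt{\left(-1\right) 11 + \left(-9 + 6\right)^{2}} = \sqrt{-11 + \left(-3\right)^{2}} = \sqrt{-11 + 9} = \sqrt{-2} = i \sqrt{2}$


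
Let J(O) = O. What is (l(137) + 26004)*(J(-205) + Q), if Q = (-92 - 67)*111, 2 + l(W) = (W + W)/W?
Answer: -464275416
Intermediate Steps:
l(W) = 0 (l(W) = -2 + (W + W)/W = -2 + (2*W)/W = -2 + 2 = 0)
Q = -17649 (Q = -159*111 = -17649)
(l(137) + 26004)*(J(-205) + Q) = (0 + 26004)*(-205 - 17649) = 26004*(-17854) = -464275416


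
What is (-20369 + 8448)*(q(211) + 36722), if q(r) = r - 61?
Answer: -439551112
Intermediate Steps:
q(r) = -61 + r
(-20369 + 8448)*(q(211) + 36722) = (-20369 + 8448)*((-61 + 211) + 36722) = -11921*(150 + 36722) = -11921*36872 = -439551112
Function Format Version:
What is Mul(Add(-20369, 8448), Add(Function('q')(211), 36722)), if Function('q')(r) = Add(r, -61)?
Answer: -439551112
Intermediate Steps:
Function('q')(r) = Add(-61, r)
Mul(Add(-20369, 8448), Add(Function('q')(211), 36722)) = Mul(Add(-20369, 8448), Add(Add(-61, 211), 36722)) = Mul(-11921, Add(150, 36722)) = Mul(-11921, 36872) = -439551112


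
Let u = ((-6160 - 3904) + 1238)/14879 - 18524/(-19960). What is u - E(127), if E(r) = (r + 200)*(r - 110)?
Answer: -412709818481/74246210 ≈ -5558.7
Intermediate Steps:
E(r) = (-110 + r)*(200 + r) (E(r) = (200 + r)*(-110 + r) = (-110 + r)*(200 + r))
u = 24862909/74246210 (u = (-10064 + 1238)*(1/14879) - 18524*(-1/19960) = -8826*1/14879 + 4631/4990 = -8826/14879 + 4631/4990 = 24862909/74246210 ≈ 0.33487)
u - E(127) = 24862909/74246210 - (-22000 + 127**2 + 90*127) = 24862909/74246210 - (-22000 + 16129 + 11430) = 24862909/74246210 - 1*5559 = 24862909/74246210 - 5559 = -412709818481/74246210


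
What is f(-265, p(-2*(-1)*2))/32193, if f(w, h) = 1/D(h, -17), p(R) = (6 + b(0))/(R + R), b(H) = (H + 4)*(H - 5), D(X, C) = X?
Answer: -4/225351 ≈ -1.7750e-5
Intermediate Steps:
b(H) = (-5 + H)*(4 + H) (b(H) = (4 + H)*(-5 + H) = (-5 + H)*(4 + H))
p(R) = -7/R (p(R) = (6 + (-20 + 0**2 - 1*0))/(R + R) = (6 + (-20 + 0 + 0))/((2*R)) = (6 - 20)*(1/(2*R)) = -7/R)
f(w, h) = 1/h
f(-265, p(-2*(-1)*2))/32193 = 1/(-7/(-2*(-1)*2)*32193) = (1/32193)/(-7/(2*2)) = (1/32193)/(-7/4) = -4/7*1/32193 = -4/225351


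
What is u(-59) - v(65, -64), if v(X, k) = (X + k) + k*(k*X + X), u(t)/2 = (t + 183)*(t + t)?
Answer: -291345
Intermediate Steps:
u(t) = 4*t*(183 + t) (u(t) = 2*((t + 183)*(t + t)) = 2*((183 + t)*(2*t)) = 2*(2*t*(183 + t)) = 4*t*(183 + t))
v(X, k) = X + k + k*(X + X*k) (v(X, k) = (X + k) + k*(X*k + X) = (X + k) + k*(X + X*k) = X + k + k*(X + X*k))
u(-59) - v(65, -64) = 4*(-59)*(183 - 59) - (65 - 64 + 65*(-64) + 65*(-64)²) = 4*(-59)*124 - (65 - 64 - 4160 + 65*4096) = -29264 - (65 - 64 - 4160 + 266240) = -29264 - 1*262081 = -29264 - 262081 = -291345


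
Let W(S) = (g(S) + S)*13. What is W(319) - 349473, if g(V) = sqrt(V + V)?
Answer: -345326 + 13*sqrt(638) ≈ -3.4500e+5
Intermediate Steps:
g(V) = sqrt(2)*sqrt(V) (g(V) = sqrt(2*V) = sqrt(2)*sqrt(V))
W(S) = 13*S + 13*sqrt(2)*sqrt(S) (W(S) = (sqrt(2)*sqrt(S) + S)*13 = (S + sqrt(2)*sqrt(S))*13 = 13*S + 13*sqrt(2)*sqrt(S))
W(319) - 349473 = (13*319 + 13*sqrt(2)*sqrt(319)) - 349473 = (4147 + 13*sqrt(638)) - 349473 = -345326 + 13*sqrt(638)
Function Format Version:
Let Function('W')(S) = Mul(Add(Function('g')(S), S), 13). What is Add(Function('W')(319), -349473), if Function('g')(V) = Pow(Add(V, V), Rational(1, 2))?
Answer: Add(-345326, Mul(13, Pow(638, Rational(1, 2)))) ≈ -3.4500e+5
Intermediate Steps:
Function('g')(V) = Mul(Pow(2, Rational(1, 2)), Pow(V, Rational(1, 2))) (Function('g')(V) = Pow(Mul(2, V), Rational(1, 2)) = Mul(Pow(2, Rational(1, 2)), Pow(V, Rational(1, 2))))
Function('W')(S) = Add(Mul(13, S), Mul(13, Pow(2, Rational(1, 2)), Pow(S, Rational(1, 2)))) (Function('W')(S) = Mul(Add(Mul(Pow(2, Rational(1, 2)), Pow(S, Rational(1, 2))), S), 13) = Mul(Add(S, Mul(Pow(2, Rational(1, 2)), Pow(S, Rational(1, 2)))), 13) = Add(Mul(13, S), Mul(13, Pow(2, Rational(1, 2)), Pow(S, Rational(1, 2)))))
Add(Function('W')(319), -349473) = Add(Add(Mul(13, 319), Mul(13, Pow(2, Rational(1, 2)), Pow(319, Rational(1, 2)))), -349473) = Add(Add(4147, Mul(13, Pow(638, Rational(1, 2)))), -349473) = Add(-345326, Mul(13, Pow(638, Rational(1, 2))))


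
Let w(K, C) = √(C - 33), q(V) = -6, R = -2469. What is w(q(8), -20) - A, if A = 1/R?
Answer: 1/2469 + I*√53 ≈ 0.00040502 + 7.2801*I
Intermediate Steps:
A = -1/2469 (A = 1/(-2469) = -1/2469 ≈ -0.00040502)
w(K, C) = √(-33 + C)
w(q(8), -20) - A = √(-33 - 20) - 1*(-1/2469) = √(-53) + 1/2469 = I*√53 + 1/2469 = 1/2469 + I*√53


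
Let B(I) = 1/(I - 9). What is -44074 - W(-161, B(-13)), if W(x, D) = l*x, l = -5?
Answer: -44879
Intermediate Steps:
B(I) = 1/(-9 + I)
W(x, D) = -5*x
-44074 - W(-161, B(-13)) = -44074 - (-5)*(-161) = -44074 - 1*805 = -44074 - 805 = -44879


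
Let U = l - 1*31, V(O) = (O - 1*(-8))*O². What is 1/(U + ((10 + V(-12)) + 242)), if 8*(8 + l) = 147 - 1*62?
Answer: -8/2819 ≈ -0.0028379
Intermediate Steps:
l = 21/8 (l = -8 + (147 - 1*62)/8 = -8 + (147 - 62)/8 = -8 + (⅛)*85 = -8 + 85/8 = 21/8 ≈ 2.6250)
V(O) = O²*(8 + O) (V(O) = (O + 8)*O² = (8 + O)*O² = O²*(8 + O))
U = -227/8 (U = 21/8 - 1*31 = 21/8 - 31 = -227/8 ≈ -28.375)
1/(U + ((10 + V(-12)) + 242)) = 1/(-227/8 + ((10 + (-12)²*(8 - 12)) + 242)) = 1/(-227/8 + ((10 + 144*(-4)) + 242)) = 1/(-227/8 + ((10 - 576) + 242)) = 1/(-227/8 + (-566 + 242)) = 1/(-227/8 - 324) = 1/(-2819/8) = -8/2819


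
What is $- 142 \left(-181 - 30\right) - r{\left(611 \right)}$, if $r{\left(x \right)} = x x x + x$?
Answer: $-228069780$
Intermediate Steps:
$r{\left(x \right)} = x + x^{3}$ ($r{\left(x \right)} = x^{2} x + x = x^{3} + x = x + x^{3}$)
$- 142 \left(-181 - 30\right) - r{\left(611 \right)} = - 142 \left(-181 - 30\right) - \left(611 + 611^{3}\right) = \left(-142\right) \left(-211\right) - \left(611 + 228099131\right) = 29962 - 228099742 = -228069780$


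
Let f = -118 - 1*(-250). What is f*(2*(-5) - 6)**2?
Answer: 33792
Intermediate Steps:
f = 132 (f = -118 + 250 = 132)
f*(2*(-5) - 6)**2 = 132*(2*(-5) - 6)**2 = 132*(-10 - 6)**2 = 132*(-16)**2 = 132*256 = 33792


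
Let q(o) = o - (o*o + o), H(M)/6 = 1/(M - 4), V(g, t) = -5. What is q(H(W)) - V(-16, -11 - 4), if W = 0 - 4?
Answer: 71/16 ≈ 4.4375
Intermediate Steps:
W = -4
H(M) = 6/(-4 + M) (H(M) = 6/(M - 4) = 6/(-4 + M))
q(o) = -o² (q(o) = o - (o² + o) = o - (o + o²) = o + (-o - o²) = -o²)
q(H(W)) - V(-16, -11 - 4) = -(6/(-4 - 4))² - 1*(-5) = -(6/(-8))² + 5 = -(6*(-⅛))² + 5 = -(-¾)² + 5 = -1*9/16 + 5 = -9/16 + 5 = 71/16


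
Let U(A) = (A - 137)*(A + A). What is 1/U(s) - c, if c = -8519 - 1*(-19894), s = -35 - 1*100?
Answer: -835379999/73440 ≈ -11375.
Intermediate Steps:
s = -135 (s = -35 - 100 = -135)
U(A) = 2*A*(-137 + A) (U(A) = (-137 + A)*(2*A) = 2*A*(-137 + A))
c = 11375 (c = -8519 + 19894 = 11375)
1/U(s) - c = 1/(2*(-135)*(-137 - 135)) - 1*11375 = 1/(2*(-135)*(-272)) - 11375 = 1/73440 - 11375 = -835379999/73440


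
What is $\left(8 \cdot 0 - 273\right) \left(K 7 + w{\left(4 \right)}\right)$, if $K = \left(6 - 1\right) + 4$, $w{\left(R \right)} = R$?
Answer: $-18291$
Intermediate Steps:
$K = 9$ ($K = 5 + 4 = 9$)
$\left(8 \cdot 0 - 273\right) \left(K 7 + w{\left(4 \right)}\right) = \left(8 \cdot 0 - 273\right) \left(9 \cdot 7 + 4\right) = \left(0 - 273\right) \left(63 + 4\right) = \left(-273\right) 67 = -18291$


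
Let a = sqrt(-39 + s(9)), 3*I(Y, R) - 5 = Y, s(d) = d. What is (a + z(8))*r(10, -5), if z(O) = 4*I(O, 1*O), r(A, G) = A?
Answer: 520/3 + 10*I*sqrt(30) ≈ 173.33 + 54.772*I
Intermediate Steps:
I(Y, R) = 5/3 + Y/3
z(O) = 20/3 + 4*O/3 (z(O) = 4*(5/3 + O/3) = 20/3 + 4*O/3)
a = I*sqrt(30) (a = sqrt(-39 + 9) = sqrt(-30) = I*sqrt(30) ≈ 5.4772*I)
(a + z(8))*r(10, -5) = (I*sqrt(30) + (20/3 + (4/3)*8))*10 = (I*sqrt(30) + (20/3 + 32/3))*10 = (I*sqrt(30) + 52/3)*10 = (52/3 + I*sqrt(30))*10 = 520/3 + 10*I*sqrt(30)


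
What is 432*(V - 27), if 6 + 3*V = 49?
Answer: -5472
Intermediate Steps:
V = 43/3 (V = -2 + (1/3)*49 = -2 + 49/3 = 43/3 ≈ 14.333)
432*(V - 27) = 432*(43/3 - 27) = 432*(-38/3) = -5472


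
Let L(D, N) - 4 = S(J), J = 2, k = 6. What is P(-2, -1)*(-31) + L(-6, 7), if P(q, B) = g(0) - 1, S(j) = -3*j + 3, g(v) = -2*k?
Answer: 404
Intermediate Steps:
g(v) = -12 (g(v) = -2*6 = -12)
S(j) = 3 - 3*j
L(D, N) = 1 (L(D, N) = 4 + (3 - 3*2) = 4 + (3 - 6) = 4 - 3 = 1)
P(q, B) = -13 (P(q, B) = -12 - 1 = -13)
P(-2, -1)*(-31) + L(-6, 7) = -13*(-31) + 1 = 403 + 1 = 404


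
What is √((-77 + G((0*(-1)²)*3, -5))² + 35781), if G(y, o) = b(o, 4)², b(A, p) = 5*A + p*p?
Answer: √35797 ≈ 189.20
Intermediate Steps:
b(A, p) = p² + 5*A (b(A, p) = 5*A + p² = p² + 5*A)
G(y, o) = (16 + 5*o)² (G(y, o) = (4² + 5*o)² = (16 + 5*o)²)
√((-77 + G((0*(-1)²)*3, -5))² + 35781) = √((-77 + (16 + 5*(-5))²)² + 35781) = √((-77 + (16 - 25)²)² + 35781) = √((-77 + (-9)²)² + 35781) = √((-77 + 81)² + 35781) = √(4² + 35781) = √(16 + 35781) = √35797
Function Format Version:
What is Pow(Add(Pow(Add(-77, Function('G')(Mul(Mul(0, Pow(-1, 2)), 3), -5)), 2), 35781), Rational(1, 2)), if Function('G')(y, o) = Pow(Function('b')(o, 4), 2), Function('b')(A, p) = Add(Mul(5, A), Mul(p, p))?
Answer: Pow(35797, Rational(1, 2)) ≈ 189.20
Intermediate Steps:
Function('b')(A, p) = Add(Pow(p, 2), Mul(5, A)) (Function('b')(A, p) = Add(Mul(5, A), Pow(p, 2)) = Add(Pow(p, 2), Mul(5, A)))
Function('G')(y, o) = Pow(Add(16, Mul(5, o)), 2) (Function('G')(y, o) = Pow(Add(Pow(4, 2), Mul(5, o)), 2) = Pow(Add(16, Mul(5, o)), 2))
Pow(Add(Pow(Add(-77, Function('G')(Mul(Mul(0, Pow(-1, 2)), 3), -5)), 2), 35781), Rational(1, 2)) = Pow(Add(Pow(Add(-77, Pow(Add(16, Mul(5, -5)), 2)), 2), 35781), Rational(1, 2)) = Pow(Add(Pow(Add(-77, Pow(Add(16, -25), 2)), 2), 35781), Rational(1, 2)) = Pow(Add(Pow(Add(-77, Pow(-9, 2)), 2), 35781), Rational(1, 2)) = Pow(Add(Pow(Add(-77, 81), 2), 35781), Rational(1, 2)) = Pow(Add(Pow(4, 2), 35781), Rational(1, 2)) = Pow(Add(16, 35781), Rational(1, 2)) = Pow(35797, Rational(1, 2))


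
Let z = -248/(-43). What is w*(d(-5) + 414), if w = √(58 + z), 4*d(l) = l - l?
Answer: 414*√117906/43 ≈ 3306.0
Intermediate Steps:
d(l) = 0 (d(l) = (l - l)/4 = (¼)*0 = 0)
z = 248/43 (z = -248*(-1/43) = 248/43 ≈ 5.7674)
w = √117906/43 (w = √(58 + 248/43) = √(2742/43) = √117906/43 ≈ 7.9855)
w*(d(-5) + 414) = (√117906/43)*(0 + 414) = (√117906/43)*414 = 414*√117906/43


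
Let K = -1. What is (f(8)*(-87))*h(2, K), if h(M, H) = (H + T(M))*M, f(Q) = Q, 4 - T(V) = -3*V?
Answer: -12528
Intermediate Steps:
T(V) = 4 + 3*V (T(V) = 4 - (-3)*V = 4 + 3*V)
h(M, H) = M*(4 + H + 3*M) (h(M, H) = (H + (4 + 3*M))*M = (4 + H + 3*M)*M = M*(4 + H + 3*M))
(f(8)*(-87))*h(2, K) = (8*(-87))*(2*(4 - 1 + 3*2)) = -1392*(4 - 1 + 6) = -1392*9 = -696*18 = -12528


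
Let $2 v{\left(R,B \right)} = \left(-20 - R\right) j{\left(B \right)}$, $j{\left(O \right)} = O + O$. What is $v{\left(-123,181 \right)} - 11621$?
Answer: $7022$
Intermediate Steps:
$j{\left(O \right)} = 2 O$
$v{\left(R,B \right)} = B \left(-20 - R\right)$ ($v{\left(R,B \right)} = \frac{\left(-20 - R\right) 2 B}{2} = \frac{2 B \left(-20 - R\right)}{2} = B \left(-20 - R\right)$)
$v{\left(-123,181 \right)} - 11621 = \left(-1\right) 181 \left(20 - 123\right) - 11621 = \left(-1\right) 181 \left(-103\right) - 11621 = 18643 - 11621 = 7022$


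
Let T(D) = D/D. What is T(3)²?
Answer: 1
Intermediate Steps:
T(D) = 1
T(3)² = 1² = 1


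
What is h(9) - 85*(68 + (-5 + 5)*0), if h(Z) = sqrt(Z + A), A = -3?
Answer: -5780 + sqrt(6) ≈ -5777.5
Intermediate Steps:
h(Z) = sqrt(-3 + Z) (h(Z) = sqrt(Z - 3) = sqrt(-3 + Z))
h(9) - 85*(68 + (-5 + 5)*0) = sqrt(-3 + 9) - 85*(68 + (-5 + 5)*0) = sqrt(6) - 85*(68 + 0*0) = sqrt(6) - 85*(68 + 0) = sqrt(6) - 85*68 = sqrt(6) - 5780 = -5780 + sqrt(6)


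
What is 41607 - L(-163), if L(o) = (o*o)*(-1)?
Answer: 68176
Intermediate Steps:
L(o) = -o² (L(o) = o²*(-1) = -o²)
41607 - L(-163) = 41607 - (-1)*(-163)² = 41607 - (-1)*26569 = 41607 - 1*(-26569) = 41607 + 26569 = 68176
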